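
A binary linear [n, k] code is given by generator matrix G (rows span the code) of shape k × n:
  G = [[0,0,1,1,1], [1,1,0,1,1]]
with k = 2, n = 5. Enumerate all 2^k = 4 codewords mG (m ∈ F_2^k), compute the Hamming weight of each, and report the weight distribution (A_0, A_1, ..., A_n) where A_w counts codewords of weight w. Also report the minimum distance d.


Weight distribution: A_0 = 1, A_3 = 2, A_4 = 1. Minimum distance d = 3.

Enumerate all 2^2 = 4 messages m ∈ F_2^2.
For each, compute codeword c = mG in F_2^5, then tally its weight.
  m = 00 → c = 00000, weight = 0.
  m = 10 → c = 00111, weight = 3.
  m = 01 → c = 11011, weight = 4.
  m = 11 → c = 11100, weight = 3.
Tally weights:
  weight 0: 1 codewords.
  weight 3: 2 codewords.
  weight 4: 1 codewords.
Minimum distance d = smallest w > 0 with A_w > 0 = 3.
Sanity: Σ A_w = 4 = 2^2 = 4 ✓.


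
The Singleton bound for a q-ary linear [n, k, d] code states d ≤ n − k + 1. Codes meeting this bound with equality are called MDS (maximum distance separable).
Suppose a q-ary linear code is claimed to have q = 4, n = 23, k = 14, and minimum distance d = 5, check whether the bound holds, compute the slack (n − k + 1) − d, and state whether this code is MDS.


Singleton RHS = n − k + 1 = 10, slack = 5, bound satisfied, not MDS.

Singleton bound: d ≤ n − k + 1.
Here n = 23, k = 14, so n − k + 1 = 10.
Given d = 5, check d ≤ 10: YES.
Slack = (n − k + 1) − d = 5.
The code is NOT MDS (slack = 5 > 0).
Description: the claimed parameters are [23, 14, 5]_4; such a code would be non-MDS.


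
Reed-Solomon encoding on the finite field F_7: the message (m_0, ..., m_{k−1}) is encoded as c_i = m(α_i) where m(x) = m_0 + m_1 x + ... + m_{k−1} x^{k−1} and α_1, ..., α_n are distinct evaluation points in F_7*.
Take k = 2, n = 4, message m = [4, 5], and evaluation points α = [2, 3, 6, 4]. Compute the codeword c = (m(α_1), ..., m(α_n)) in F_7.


c = [0, 5, 6, 3]

Message polynomial: m(x) = 4 + 5·x (mod 7).
For each evaluation point α_i, compute m(α_i) mod 7:
  α_1 = 2: Horner steps 5 → 0, so m(2) = 0.
  α_2 = 3: Horner steps 5 → 5, so m(3) = 5.
  α_3 = 6: Horner steps 5 → 6, so m(6) = 6.
  α_4 = 4: Horner steps 5 → 3, so m(4) = 3.
Codeword c = [0, 5, 6, 3] ∈ F_7^4.


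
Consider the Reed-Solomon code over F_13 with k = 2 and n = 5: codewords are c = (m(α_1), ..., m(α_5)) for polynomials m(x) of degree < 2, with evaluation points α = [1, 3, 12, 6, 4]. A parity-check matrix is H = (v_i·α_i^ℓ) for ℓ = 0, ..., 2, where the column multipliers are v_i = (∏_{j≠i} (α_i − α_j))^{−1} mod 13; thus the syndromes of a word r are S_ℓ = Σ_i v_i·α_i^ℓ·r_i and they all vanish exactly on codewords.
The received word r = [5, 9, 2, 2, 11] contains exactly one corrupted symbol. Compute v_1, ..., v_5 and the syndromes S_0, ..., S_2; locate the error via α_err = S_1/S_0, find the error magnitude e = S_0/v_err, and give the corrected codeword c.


S = (2, 11, 2), error at position 3, error magnitude e = 1, c = [5, 9, 1, 2, 11].

Step 1: column multipliers v_i = (∏_{j≠i}(α_i − α_j))^{−1} mod 13.
  i = 1 (α = 1): (1−3)(1−12)(1−6)(1−4) = (−2)·(−11)·(−5)·(−3) = 330 ≡ 5, so v_1 = 5^{−1} = 8 (mod 13).
  i = 2 (α = 3): (3−1)(3−12)(3−6)(3−4) = 2·(−9)·(−3)·(−1) = −54 ≡ 11, so v_2 = 11^{−1} = 6 (mod 13).
  i = 3 (α = 12): (12−1)(12−3)(12−6)(12−4) = 11·9·6·8 = 4752 ≡ 7, so v_3 = 7^{−1} = 2 (mod 13).
  i = 4 (α = 6): (6−1)(6−3)(6−12)(6−4) = 5·3·(−6)·2 = −180 ≡ 2, so v_4 = 2^{−1} = 7 (mod 13).
  i = 5 (α = 4): (4−1)(4−3)(4−12)(4−6) = 3·1·(−8)·(−2) = 48 ≡ 9, so v_5 = 9^{−1} = 3 (mod 13).
  v = [8, 6, 2, 7, 3].
Step 2: syndromes of r = [5, 9, 2, 2, 11] (all sums mod 13).
  S_0 = Σ v_i r_i = 8·5 + 6·9 + 2·2 + 7·2 + 3·11 = 145 ≡ 2.
  S_1 = Σ v_i α_i r_i = 8·1·5 + 6·3·9 + 2·12·2 + 7·6·2 + 3·4·11 = 466 ≡ 11.
  α_i^2 mod 13 = [1, 9, 1, 10, 3].
  S_2 = Σ v_i α_i^2 r_i = 8·1·5 + 6·9·9 + 2·1·2 + 7·10·2 + 3·3·11 = 769 ≡ 2.
  S = (2, 11, 2) ≠ 0, so r is not a codeword (an error is present).
Step 3: locate the error. For a single error e at position i, S_ℓ = v_i·e·α_i^ℓ, so α_err = S_1/S_0.
  S_0^{−1} = 2^{−1} = 7 (mod 13), so α_err = 11·7 = 77 ≡ 12 = α_3. Error position i = 3.
  Consistency check: S_2/S_1 = 2·6 = 12 ≡ 12 = α_err ✓ (single-error assumption holds).
Step 4: error magnitude e = S_0/v_3 = S_0·∏_{j≠3}(α_3 − α_j) = 2·7 = 14 ≡ 1 (mod 13).
Step 5: correct position 3: c_3 = r_3 − e = 2 − 1 ≡ 1 (mod 13). Hence c = [5, 9, 1, 2, 11].
  Check: interpolating c through the α_i gives m(x) = 3 + 2·x (degree < 2) with m(α_i) = c_i for every i, so c is indeed a codeword.


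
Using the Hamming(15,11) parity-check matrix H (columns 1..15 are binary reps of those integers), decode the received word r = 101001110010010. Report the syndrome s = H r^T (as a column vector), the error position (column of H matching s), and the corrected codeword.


s = (1, 1, 1, 0)^T, error position = 14, corrected codeword c = 101001110010000

Compute s = H r^T mod 2 one row at a time:
  s_1 = 1 + 0 + 0 + 1 + 0 + 0 + 1 + 0 = 3 ≡ 1 (mod 2).
  s_2 = 0 + 0 + 1 + 1 + 0 + 0 + 1 + 0 = 3 ≡ 1 (mod 2).
  s_3 = 0 + 1 + 1 + 1 + 0 + 1 + 1 + 0 = 5 ≡ 1 (mod 2).
  s_4 = 1 + 1 + 0 + 1 + 0 + 1 + 0 + 0 = 4 ≡ 0 (mod 2).
s = (1, 1, 1, 0)^T — this equals column 14 of H (binary 1110), so error is at position 14.
Correct: flip bit 14 of r = 101001110010010 to get c = 101001110010000.


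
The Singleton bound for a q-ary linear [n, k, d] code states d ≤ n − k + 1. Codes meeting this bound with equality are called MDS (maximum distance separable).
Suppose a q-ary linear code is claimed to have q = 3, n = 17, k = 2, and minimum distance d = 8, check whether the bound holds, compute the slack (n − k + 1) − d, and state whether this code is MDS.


Singleton RHS = n − k + 1 = 16, slack = 8, bound satisfied, not MDS.

Singleton bound: d ≤ n − k + 1.
Here n = 17, k = 2, so n − k + 1 = 16.
Given d = 8, check d ≤ 16: YES.
Slack = (n − k + 1) − d = 8.
The code is NOT MDS (slack = 8 > 0).
Description: the claimed parameters are [17, 2, 8]_3; such a code would be non-MDS.


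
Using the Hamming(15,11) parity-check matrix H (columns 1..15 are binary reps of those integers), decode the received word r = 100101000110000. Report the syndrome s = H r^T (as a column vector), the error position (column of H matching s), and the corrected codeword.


s = (0, 0, 1, 0)^T, error position = 2, corrected codeword c = 110101000110000

Compute s = H r^T mod 2 one row at a time:
  s_1 = 0 + 0 + 1 + 1 + 0 + 0 + 0 + 0 = 2 ≡ 0 (mod 2).
  s_2 = 1 + 0 + 1 + 0 + 0 + 0 + 0 + 0 = 2 ≡ 0 (mod 2).
  s_3 = 0 + 0 + 1 + 0 + 1 + 1 + 0 + 0 = 3 ≡ 1 (mod 2).
  s_4 = 1 + 0 + 0 + 0 + 0 + 1 + 0 + 0 = 2 ≡ 0 (mod 2).
s = (0, 0, 1, 0)^T — this equals column 2 of H (binary 0010), so error is at position 2.
Correct: flip bit 2 of r = 100101000110000 to get c = 110101000110000.


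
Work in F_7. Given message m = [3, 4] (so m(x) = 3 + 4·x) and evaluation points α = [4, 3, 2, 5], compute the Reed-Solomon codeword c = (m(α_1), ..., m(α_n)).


c = [5, 1, 4, 2]

Message polynomial: m(x) = 3 + 4·x (mod 7).
For each evaluation point α_i, compute m(α_i) mod 7:
  α_1 = 4: Horner steps 4 → 5, so m(4) = 5.
  α_2 = 3: Horner steps 4 → 1, so m(3) = 1.
  α_3 = 2: Horner steps 4 → 4, so m(2) = 4.
  α_4 = 5: Horner steps 4 → 2, so m(5) = 2.
Codeword c = [5, 1, 4, 2] ∈ F_7^4.


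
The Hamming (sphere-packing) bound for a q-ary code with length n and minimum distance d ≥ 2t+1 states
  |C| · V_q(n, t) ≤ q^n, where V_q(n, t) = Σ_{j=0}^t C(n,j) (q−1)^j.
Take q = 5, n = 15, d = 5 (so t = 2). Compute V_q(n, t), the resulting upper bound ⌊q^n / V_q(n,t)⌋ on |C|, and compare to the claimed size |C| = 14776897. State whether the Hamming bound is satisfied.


V_q(n, t) = 1741, q^n = 30517578125, Hamming bound = 17528764, |C| = 14776897 ≤ bound (satisfied).

Step 1: Compute V_q(n, t) = Σ_{j=0}^2 C(n, j) (q−1)^j.
  j = 0: C(15,0)·(4)^0 = 1·1 = 1.
  j = 1: C(15,1)·(4)^1 = 15·4 = 60.
  j = 2: C(15,2)·(4)^2 = 105·16 = 1680.
  V_q(n, t) = 1 + 60 + 1680 = 1741.
Step 2: q^n = 5^15 = 30517578125.
Step 3: Hamming bound ⌊q^n / V_q(n,t)⌋ = ⌊30517578125/1741⌋ = 17528764.
Step 4: Compare |C| = 14776897 to 17528764: satisfied.
The claimed |C| lies below the Hamming bound.


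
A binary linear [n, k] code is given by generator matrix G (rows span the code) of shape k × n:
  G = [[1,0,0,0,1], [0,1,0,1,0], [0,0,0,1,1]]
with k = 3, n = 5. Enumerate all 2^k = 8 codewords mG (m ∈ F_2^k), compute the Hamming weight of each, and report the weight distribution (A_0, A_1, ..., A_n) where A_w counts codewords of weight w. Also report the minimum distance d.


Weight distribution: A_0 = 1, A_2 = 6, A_4 = 1. Minimum distance d = 2.

Enumerate all 2^3 = 8 messages m ∈ F_2^3.
For each, compute codeword c = mG in F_2^5, then tally its weight.
  m = 000 → c = 00000, weight = 0.
  m = 100 → c = 10001, weight = 2.
  m = 010 → c = 01010, weight = 2.
  m = 110 → c = 11011, weight = 4.
  m = 001 → c = 00011, weight = 2.
  m = 101 → c = 10010, weight = 2.
  m = 011 → c = 01001, weight = 2.
  m = 111 → c = 11000, weight = 2.
Tally weights:
  weight 0: 1 codewords.
  weight 2: 6 codewords.
  weight 4: 1 codewords.
Minimum distance d = smallest w > 0 with A_w > 0 = 2.
Sanity: Σ A_w = 8 = 2^3 = 8 ✓.


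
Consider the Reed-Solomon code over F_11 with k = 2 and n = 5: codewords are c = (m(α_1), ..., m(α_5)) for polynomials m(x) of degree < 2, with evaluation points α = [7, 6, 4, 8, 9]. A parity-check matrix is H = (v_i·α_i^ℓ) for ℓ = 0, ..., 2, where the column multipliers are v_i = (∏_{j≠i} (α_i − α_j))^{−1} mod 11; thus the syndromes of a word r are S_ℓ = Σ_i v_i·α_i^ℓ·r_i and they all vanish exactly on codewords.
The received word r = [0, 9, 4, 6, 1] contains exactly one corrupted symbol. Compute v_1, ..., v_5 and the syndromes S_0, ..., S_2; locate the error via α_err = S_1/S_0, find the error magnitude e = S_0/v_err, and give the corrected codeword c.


S = (7, 9, 10), error at position 2, error magnitude e = 4, c = [0, 5, 4, 6, 1].

Step 1: column multipliers v_i = (∏_{j≠i}(α_i − α_j))^{−1} mod 11.
  i = 1 (α = 7): (7−6)(7−4)(7−8)(7−9) = 1·3·(−1)·(−2) = 6 ≡ 6, so v_1 = 6^{−1} = 2 (mod 11).
  i = 2 (α = 6): (6−7)(6−4)(6−8)(6−9) = (−1)·2·(−2)·(−3) = −12 ≡ 10, so v_2 = 10^{−1} = 10 (mod 11).
  i = 3 (α = 4): (4−7)(4−6)(4−8)(4−9) = (−3)·(−2)·(−4)·(−5) = 120 ≡ 10, so v_3 = 10^{−1} = 10 (mod 11).
  i = 4 (α = 8): (8−7)(8−6)(8−4)(8−9) = 1·2·4·(−1) = −8 ≡ 3, so v_4 = 3^{−1} = 4 (mod 11).
  i = 5 (α = 9): (9−7)(9−6)(9−4)(9−8) = 2·3·5·1 = 30 ≡ 8, so v_5 = 8^{−1} = 7 (mod 11).
  v = [2, 10, 10, 4, 7].
Step 2: syndromes of r = [0, 9, 4, 6, 1] (all sums mod 11).
  S_0 = Σ v_i r_i = 2·0 + 10·9 + 10·4 + 4·6 + 7·1 = 161 ≡ 7.
  S_1 = Σ v_i α_i r_i = 2·7·0 + 10·6·9 + 10·4·4 + 4·8·6 + 7·9·1 = 955 ≡ 9.
  α_i^2 mod 11 = [5, 3, 5, 9, 4].
  S_2 = Σ v_i α_i^2 r_i = 2·5·0 + 10·3·9 + 10·5·4 + 4·9·6 + 7·4·1 = 714 ≡ 10.
  S = (7, 9, 10) ≠ 0, so r is not a codeword (an error is present).
Step 3: locate the error. For a single error e at position i, S_ℓ = v_i·e·α_i^ℓ, so α_err = S_1/S_0.
  S_0^{−1} = 7^{−1} = 8 (mod 11), so α_err = 9·8 = 72 ≡ 6 = α_2. Error position i = 2.
  Consistency check: S_2/S_1 = 10·5 = 50 ≡ 6 = α_err ✓ (single-error assumption holds).
Step 4: error magnitude e = S_0/v_2 = S_0·∏_{j≠2}(α_2 − α_j) = 7·10 = 70 ≡ 4 (mod 11).
Step 5: correct position 2: c_2 = r_2 − e = 9 − 4 ≡ 5 (mod 11). Hence c = [0, 5, 4, 6, 1].
  Check: interpolating c through the α_i gives m(x) = 2 + 6·x (degree < 2) with m(α_i) = c_i for every i, so c is indeed a codeword.


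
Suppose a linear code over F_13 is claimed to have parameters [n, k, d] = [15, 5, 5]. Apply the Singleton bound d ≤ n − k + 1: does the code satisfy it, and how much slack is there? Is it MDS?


Singleton RHS = n − k + 1 = 11, slack = 6, bound satisfied, not MDS.

Singleton bound: d ≤ n − k + 1.
Here n = 15, k = 5, so n − k + 1 = 11.
Given d = 5, check d ≤ 11: YES.
Slack = (n − k + 1) − d = 6.
The code is NOT MDS (slack = 6 > 0).
Description: the claimed parameters are [15, 5, 5]_13; such a code would be non-MDS.


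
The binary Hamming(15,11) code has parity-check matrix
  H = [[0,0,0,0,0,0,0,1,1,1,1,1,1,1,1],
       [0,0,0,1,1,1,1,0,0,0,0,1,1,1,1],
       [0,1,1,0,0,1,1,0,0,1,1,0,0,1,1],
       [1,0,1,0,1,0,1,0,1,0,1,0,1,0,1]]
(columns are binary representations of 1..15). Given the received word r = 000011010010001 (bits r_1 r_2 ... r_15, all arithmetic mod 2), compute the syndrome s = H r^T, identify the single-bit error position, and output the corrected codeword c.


s = (1, 1, 1, 1)^T, error position = 15, corrected codeword c = 000011010010000

Compute s = H r^T mod 2 one row at a time:
  s_1 = 1 + 0 + 0 + 1 + 0 + 0 + 0 + 1 = 3 ≡ 1 (mod 2).
  s_2 = 0 + 1 + 1 + 0 + 0 + 0 + 0 + 1 = 3 ≡ 1 (mod 2).
  s_3 = 0 + 0 + 1 + 0 + 0 + 1 + 0 + 1 = 3 ≡ 1 (mod 2).
  s_4 = 0 + 0 + 1 + 0 + 0 + 1 + 0 + 1 = 3 ≡ 1 (mod 2).
s = (1, 1, 1, 1)^T — this equals column 15 of H (binary 1111), so error is at position 15.
Correct: flip bit 15 of r = 000011010010001 to get c = 000011010010000.


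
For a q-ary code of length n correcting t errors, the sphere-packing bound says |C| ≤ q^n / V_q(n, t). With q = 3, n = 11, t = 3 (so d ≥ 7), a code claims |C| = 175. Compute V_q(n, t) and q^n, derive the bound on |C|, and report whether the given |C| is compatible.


V_q(n, t) = 1563, q^n = 177147, Hamming bound = 113, |C| = 175 > bound (violated).

Step 1: Compute V_q(n, t) = Σ_{j=0}^3 C(n, j) (q−1)^j.
  j = 0: C(11,0)·(2)^0 = 1·1 = 1.
  j = 1: C(11,1)·(2)^1 = 11·2 = 22.
  j = 2: C(11,2)·(2)^2 = 55·4 = 220.
  j = 3: C(11,3)·(2)^3 = 165·8 = 1320.
  V_q(n, t) = 1 + 22 + 220 + 1320 = 1563.
Step 2: q^n = 3^11 = 177147.
Step 3: Hamming bound ⌊q^n / V_q(n,t)⌋ = ⌊177147/1563⌋ = 113.
Step 4: Compare |C| = 175 to 113: violated.
The claimed |C| lies above the Hamming bound, so no 3-ary code of length 11 with d ≥ 7 can have 175 codewords.


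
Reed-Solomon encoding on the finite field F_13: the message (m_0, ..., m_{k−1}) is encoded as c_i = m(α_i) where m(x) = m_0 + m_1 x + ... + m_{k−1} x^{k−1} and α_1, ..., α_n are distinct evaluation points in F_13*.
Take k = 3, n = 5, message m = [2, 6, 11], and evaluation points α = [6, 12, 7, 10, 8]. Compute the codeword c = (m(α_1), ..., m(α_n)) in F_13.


c = [5, 7, 11, 5, 0]

Message polynomial: m(x) = 2 + 6·x + 11·x^2 (mod 13).
For each evaluation point α_i, compute m(α_i) mod 13:
  α_1 = 6: Horner steps 11 → 7 → 5, so m(6) = 5.
  α_2 = 12: Horner steps 11 → 8 → 7, so m(12) = 7.
  α_3 = 7: Horner steps 11 → 5 → 11, so m(7) = 11.
  α_4 = 10: Horner steps 11 → 12 → 5, so m(10) = 5.
  α_5 = 8: Horner steps 11 → 3 → 0, so m(8) = 0.
Codeword c = [5, 7, 11, 5, 0] ∈ F_13^5.


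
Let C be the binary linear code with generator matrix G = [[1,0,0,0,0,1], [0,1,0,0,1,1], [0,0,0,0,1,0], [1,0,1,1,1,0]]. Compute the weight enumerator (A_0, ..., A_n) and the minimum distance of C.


Weight distribution: A_0 = 1, A_1 = 1, A_2 = 3, A_3 = 6, A_4 = 3, A_5 = 1, A_6 = 1. Minimum distance d = 1.

Enumerate all 2^4 = 16 messages m ∈ F_2^4.
For each, compute codeword c = mG in F_2^6, then tally its weight.
  m = 0000 → c = 000000, weight = 0.
  m = 1000 → c = 100001, weight = 2.
  m = 0100 → c = 010011, weight = 3.
  m = 1100 → c = 110010, weight = 3.
  m = 0010 → c = 000010, weight = 1.
  m = 1010 → c = 100011, weight = 3.
  m = 0110 → c = 010001, weight = 2.
  m = 1110 → c = 110000, weight = 2.
  m = 0001 → c = 101110, weight = 4.
  m = 1001 → c = 001111, weight = 4.
  m = 0101 → c = 111101, weight = 5.
  m = 1101 → c = 011100, weight = 3.
  m = 0011 → c = 101100, weight = 3.
  m = 1011 → c = 001101, weight = 3.
  m = 0111 → c = 111111, weight = 6.
  m = 1111 → c = 011110, weight = 4.
Tally weights:
  weight 0: 1 codewords.
  weight 1: 1 codewords.
  weight 2: 3 codewords.
  weight 3: 6 codewords.
  weight 4: 3 codewords.
  weight 5: 1 codewords.
  weight 6: 1 codewords.
Minimum distance d = smallest w > 0 with A_w > 0 = 1.
Sanity: Σ A_w = 16 = 2^4 = 16 ✓.


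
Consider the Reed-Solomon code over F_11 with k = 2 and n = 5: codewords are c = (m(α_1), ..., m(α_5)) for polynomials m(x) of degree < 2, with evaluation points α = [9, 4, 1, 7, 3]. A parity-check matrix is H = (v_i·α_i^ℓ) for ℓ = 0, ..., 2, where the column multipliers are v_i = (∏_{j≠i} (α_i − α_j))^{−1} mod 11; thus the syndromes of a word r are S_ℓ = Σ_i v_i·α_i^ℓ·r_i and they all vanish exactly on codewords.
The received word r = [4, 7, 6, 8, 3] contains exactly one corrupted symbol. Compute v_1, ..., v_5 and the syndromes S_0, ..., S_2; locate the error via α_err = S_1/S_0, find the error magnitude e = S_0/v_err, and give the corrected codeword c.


S = (3, 5, 1), error at position 1, error magnitude e = 10, c = [5, 7, 6, 8, 3].

Step 1: column multipliers v_i = (∏_{j≠i}(α_i − α_j))^{−1} mod 11.
  i = 1 (α = 9): (9−4)(9−1)(9−7)(9−3) = 5·8·2·6 = 480 ≡ 7, so v_1 = 7^{−1} = 8 (mod 11).
  i = 2 (α = 4): (4−9)(4−1)(4−7)(4−3) = (−5)·3·(−3)·1 = 45 ≡ 1, so v_2 = 1^{−1} = 1 (mod 11).
  i = 3 (α = 1): (1−9)(1−4)(1−7)(1−3) = (−8)·(−3)·(−6)·(−2) = 288 ≡ 2, so v_3 = 2^{−1} = 6 (mod 11).
  i = 4 (α = 7): (7−9)(7−4)(7−1)(7−3) = (−2)·3·6·4 = −144 ≡ 10, so v_4 = 10^{−1} = 10 (mod 11).
  i = 5 (α = 3): (3−9)(3−4)(3−1)(3−7) = (−6)·(−1)·2·(−4) = −48 ≡ 7, so v_5 = 7^{−1} = 8 (mod 11).
  v = [8, 1, 6, 10, 8].
Step 2: syndromes of r = [4, 7, 6, 8, 3] (all sums mod 11).
  S_0 = Σ v_i r_i = 8·4 + 1·7 + 6·6 + 10·8 + 8·3 = 179 ≡ 3.
  S_1 = Σ v_i α_i r_i = 8·9·4 + 1·4·7 + 6·1·6 + 10·7·8 + 8·3·3 = 984 ≡ 5.
  α_i^2 mod 11 = [4, 5, 1, 5, 9].
  S_2 = Σ v_i α_i^2 r_i = 8·4·4 + 1·5·7 + 6·1·6 + 10·5·8 + 8·9·3 = 815 ≡ 1.
  S = (3, 5, 1) ≠ 0, so r is not a codeword (an error is present).
Step 3: locate the error. For a single error e at position i, S_ℓ = v_i·e·α_i^ℓ, so α_err = S_1/S_0.
  S_0^{−1} = 3^{−1} = 4 (mod 11), so α_err = 5·4 = 20 ≡ 9 = α_1. Error position i = 1.
  Consistency check: S_2/S_1 = 1·9 = 9 ≡ 9 = α_err ✓ (single-error assumption holds).
Step 4: error magnitude e = S_0/v_1 = S_0·∏_{j≠1}(α_1 − α_j) = 3·7 = 21 ≡ 10 (mod 11).
Step 5: correct position 1: c_1 = r_1 − e = 4 − 10 ≡ 5 (mod 11). Hence c = [5, 7, 6, 8, 3].
  Check: interpolating c through the α_i gives m(x) = 2 + 4·x (degree < 2) with m(α_i) = c_i for every i, so c is indeed a codeword.


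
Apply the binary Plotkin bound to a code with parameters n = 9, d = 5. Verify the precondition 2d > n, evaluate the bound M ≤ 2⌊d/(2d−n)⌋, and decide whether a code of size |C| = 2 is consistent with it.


Plotkin bound M ≤ 10; given |C| = 2 ≤ bound (satisfied).

Check applicability: 2d = 10, n = 9.
2d − n = 1 > 0, so Plotkin applies.
Compute d/(2d−n) = 5/1 ≈ 5.0000.
⌊d/(2d−n)⌋ = 5.
Plotkin bound: M ≤ 2·5 = 10.
Given |C| = 2, check: satisfied.
This |C| is below the Plotkin bound.


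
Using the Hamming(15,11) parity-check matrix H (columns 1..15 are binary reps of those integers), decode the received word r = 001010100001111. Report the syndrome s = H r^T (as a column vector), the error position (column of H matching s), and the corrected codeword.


s = (0, 0, 0, 1)^T, error position = 1, corrected codeword c = 101010100001111

Compute s = H r^T mod 2 one row at a time:
  s_1 = 0 + 0 + 0 + 0 + 1 + 1 + 1 + 1 = 4 ≡ 0 (mod 2).
  s_2 = 0 + 1 + 0 + 1 + 1 + 1 + 1 + 1 = 6 ≡ 0 (mod 2).
  s_3 = 0 + 1 + 0 + 1 + 0 + 0 + 1 + 1 = 4 ≡ 0 (mod 2).
  s_4 = 0 + 1 + 1 + 1 + 0 + 0 + 1 + 1 = 5 ≡ 1 (mod 2).
s = (0, 0, 0, 1)^T — this equals column 1 of H (binary 0001), so error is at position 1.
Correct: flip bit 1 of r = 001010100001111 to get c = 101010100001111.


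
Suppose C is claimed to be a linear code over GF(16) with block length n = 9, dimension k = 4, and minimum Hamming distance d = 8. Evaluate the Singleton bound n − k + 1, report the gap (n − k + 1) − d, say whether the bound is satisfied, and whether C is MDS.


Singleton RHS = n − k + 1 = 6, slack = -2, bound violated (no such code; not MDS).

Singleton bound: d ≤ n − k + 1.
Here n = 9, k = 4, so n − k + 1 = 6.
Given d = 8, check d ≤ 6: NO.
Slack = (n − k + 1) − d = -2.
The slack is negative: d = 8 exceeds n − k + 1 = 6 by 2, so the Singleton bound is violated and no linear [9, 4, 8]_16 code can exist. In particular it is not MDS (MDS requires d = n − k + 1 exactly).
Description: the claimed parameters are [9, 4, 8]_16; such a code would be impossible (violates the Singleton bound).


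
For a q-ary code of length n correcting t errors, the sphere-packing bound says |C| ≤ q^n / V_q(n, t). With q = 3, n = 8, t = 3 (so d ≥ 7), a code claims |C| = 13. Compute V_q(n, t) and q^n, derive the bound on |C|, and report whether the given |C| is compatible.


V_q(n, t) = 577, q^n = 6561, Hamming bound = 11, |C| = 13 > bound (violated).

Step 1: Compute V_q(n, t) = Σ_{j=0}^3 C(n, j) (q−1)^j.
  j = 0: C(8,0)·(2)^0 = 1·1 = 1.
  j = 1: C(8,1)·(2)^1 = 8·2 = 16.
  j = 2: C(8,2)·(2)^2 = 28·4 = 112.
  j = 3: C(8,3)·(2)^3 = 56·8 = 448.
  V_q(n, t) = 1 + 16 + 112 + 448 = 577.
Step 2: q^n = 3^8 = 6561.
Step 3: Hamming bound ⌊q^n / V_q(n,t)⌋ = ⌊6561/577⌋ = 11.
Step 4: Compare |C| = 13 to 11: violated.
The claimed |C| lies above the Hamming bound, so no 3-ary code of length 8 with d ≥ 7 can have 13 codewords.


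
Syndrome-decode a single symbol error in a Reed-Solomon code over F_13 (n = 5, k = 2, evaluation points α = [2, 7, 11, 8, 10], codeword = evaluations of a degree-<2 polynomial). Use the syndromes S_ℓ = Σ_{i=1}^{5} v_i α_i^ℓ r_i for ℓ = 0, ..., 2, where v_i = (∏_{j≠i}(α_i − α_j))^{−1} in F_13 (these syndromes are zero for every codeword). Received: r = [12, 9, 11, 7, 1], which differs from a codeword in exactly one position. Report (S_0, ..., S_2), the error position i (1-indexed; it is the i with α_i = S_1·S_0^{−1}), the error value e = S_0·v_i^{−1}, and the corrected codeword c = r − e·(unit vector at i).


S = (5, 9, 11), error at position 2, error magnitude e = 12, c = [12, 10, 11, 7, 1].

Step 1: column multipliers v_i = (∏_{j≠i}(α_i − α_j))^{−1} mod 13.
  i = 1 (α = 2): (2−7)(2−11)(2−8)(2−10) = (−5)·(−9)·(−6)·(−8) = 2160 ≡ 2, so v_1 = 2^{−1} = 7 (mod 13).
  i = 2 (α = 7): (7−2)(7−11)(7−8)(7−10) = 5·(−4)·(−1)·(−3) = −60 ≡ 5, so v_2 = 5^{−1} = 8 (mod 13).
  i = 3 (α = 11): (11−2)(11−7)(11−8)(11−10) = 9·4·3·1 = 108 ≡ 4, so v_3 = 4^{−1} = 10 (mod 13).
  i = 4 (α = 8): (8−2)(8−7)(8−11)(8−10) = 6·1·(−3)·(−2) = 36 ≡ 10, so v_4 = 10^{−1} = 4 (mod 13).
  i = 5 (α = 10): (10−2)(10−7)(10−11)(10−8) = 8·3·(−1)·2 = −48 ≡ 4, so v_5 = 4^{−1} = 10 (mod 13).
  v = [7, 8, 10, 4, 10].
Step 2: syndromes of r = [12, 9, 11, 7, 1] (all sums mod 13).
  S_0 = Σ v_i r_i = 7·12 + 8·9 + 10·11 + 4·7 + 10·1 = 304 ≡ 5.
  S_1 = Σ v_i α_i r_i = 7·2·12 + 8·7·9 + 10·11·11 + 4·8·7 + 10·10·1 = 2206 ≡ 9.
  α_i^2 mod 13 = [4, 10, 4, 12, 9].
  S_2 = Σ v_i α_i^2 r_i = 7·4·12 + 8·10·9 + 10·4·11 + 4·12·7 + 10·9·1 = 1922 ≡ 11.
  S = (5, 9, 11) ≠ 0, so r is not a codeword (an error is present).
Step 3: locate the error. For a single error e at position i, S_ℓ = v_i·e·α_i^ℓ, so α_err = S_1/S_0.
  S_0^{−1} = 5^{−1} = 8 (mod 13), so α_err = 9·8 = 72 ≡ 7 = α_2. Error position i = 2.
  Consistency check: S_2/S_1 = 11·3 = 33 ≡ 7 = α_err ✓ (single-error assumption holds).
Step 4: error magnitude e = S_0/v_2 = S_0·∏_{j≠2}(α_2 − α_j) = 5·5 = 25 ≡ 12 (mod 13).
Step 5: correct position 2: c_2 = r_2 − e = 9 − 12 ≡ 10 (mod 13). Hence c = [12, 10, 11, 7, 1].
  Check: interpolating c through the α_i gives m(x) = 5 + 10·x (degree < 2) with m(α_i) = c_i for every i, so c is indeed a codeword.


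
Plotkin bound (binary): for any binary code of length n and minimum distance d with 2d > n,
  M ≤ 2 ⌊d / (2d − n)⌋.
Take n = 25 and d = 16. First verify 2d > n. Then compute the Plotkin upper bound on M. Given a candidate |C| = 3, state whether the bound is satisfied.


Plotkin bound M ≤ 4; given |C| = 3 ≤ bound (satisfied).

Check applicability: 2d = 32, n = 25.
2d − n = 7 > 0, so Plotkin applies.
Compute d/(2d−n) = 16/7 ≈ 2.2857.
⌊d/(2d−n)⌋ = 2.
Plotkin bound: M ≤ 2·2 = 4.
Given |C| = 3, check: satisfied.
This |C| is below the Plotkin bound.


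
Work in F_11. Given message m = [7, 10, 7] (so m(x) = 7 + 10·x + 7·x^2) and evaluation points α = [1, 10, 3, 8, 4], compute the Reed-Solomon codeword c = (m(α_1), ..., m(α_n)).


c = [2, 4, 1, 7, 5]

Message polynomial: m(x) = 7 + 10·x + 7·x^2 (mod 11).
For each evaluation point α_i, compute m(α_i) mod 11:
  α_1 = 1: Horner steps 7 → 6 → 2, so m(1) = 2.
  α_2 = 10: Horner steps 7 → 3 → 4, so m(10) = 4.
  α_3 = 3: Horner steps 7 → 9 → 1, so m(3) = 1.
  α_4 = 8: Horner steps 7 → 0 → 7, so m(8) = 7.
  α_5 = 4: Horner steps 7 → 5 → 5, so m(4) = 5.
Codeword c = [2, 4, 1, 7, 5] ∈ F_11^5.


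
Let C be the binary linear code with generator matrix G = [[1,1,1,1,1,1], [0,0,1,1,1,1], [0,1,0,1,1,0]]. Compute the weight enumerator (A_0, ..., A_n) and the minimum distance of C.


Weight distribution: A_0 = 1, A_2 = 1, A_3 = 4, A_4 = 1, A_6 = 1. Minimum distance d = 2.

Enumerate all 2^3 = 8 messages m ∈ F_2^3.
For each, compute codeword c = mG in F_2^6, then tally its weight.
  m = 000 → c = 000000, weight = 0.
  m = 100 → c = 111111, weight = 6.
  m = 010 → c = 001111, weight = 4.
  m = 110 → c = 110000, weight = 2.
  m = 001 → c = 010110, weight = 3.
  m = 101 → c = 101001, weight = 3.
  m = 011 → c = 011001, weight = 3.
  m = 111 → c = 100110, weight = 3.
Tally weights:
  weight 0: 1 codewords.
  weight 2: 1 codewords.
  weight 3: 4 codewords.
  weight 4: 1 codewords.
  weight 6: 1 codewords.
Minimum distance d = smallest w > 0 with A_w > 0 = 2.
Sanity: Σ A_w = 8 = 2^3 = 8 ✓.


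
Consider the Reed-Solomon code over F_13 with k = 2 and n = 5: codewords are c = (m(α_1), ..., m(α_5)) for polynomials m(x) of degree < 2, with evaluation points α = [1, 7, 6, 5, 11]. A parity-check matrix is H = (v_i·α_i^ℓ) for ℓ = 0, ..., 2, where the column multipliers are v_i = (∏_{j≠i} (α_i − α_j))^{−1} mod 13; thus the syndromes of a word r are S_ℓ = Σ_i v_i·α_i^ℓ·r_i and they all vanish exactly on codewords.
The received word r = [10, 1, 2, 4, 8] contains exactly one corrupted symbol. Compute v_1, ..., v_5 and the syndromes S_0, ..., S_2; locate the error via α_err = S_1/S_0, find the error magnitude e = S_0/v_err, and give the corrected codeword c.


S = (7, 3, 5), error at position 3, error magnitude e = 6, c = [10, 1, 9, 4, 8].

Step 1: column multipliers v_i = (∏_{j≠i}(α_i − α_j))^{−1} mod 13.
  i = 1 (α = 1): (1−7)(1−6)(1−5)(1−11) = (−6)·(−5)·(−4)·(−10) = 1200 ≡ 4, so v_1 = 4^{−1} = 10 (mod 13).
  i = 2 (α = 7): (7−1)(7−6)(7−5)(7−11) = 6·1·2·(−4) = −48 ≡ 4, so v_2 = 4^{−1} = 10 (mod 13).
  i = 3 (α = 6): (6−1)(6−7)(6−5)(6−11) = 5·(−1)·1·(−5) = 25 ≡ 12, so v_3 = 12^{−1} = 12 (mod 13).
  i = 4 (α = 5): (5−1)(5−7)(5−6)(5−11) = 4·(−2)·(−1)·(−6) = −48 ≡ 4, so v_4 = 4^{−1} = 10 (mod 13).
  i = 5 (α = 11): (11−1)(11−7)(11−6)(11−5) = 10·4·5·6 = 1200 ≡ 4, so v_5 = 4^{−1} = 10 (mod 13).
  v = [10, 10, 12, 10, 10].
Step 2: syndromes of r = [10, 1, 2, 4, 8] (all sums mod 13).
  S_0 = Σ v_i r_i = 10·10 + 10·1 + 12·2 + 10·4 + 10·8 = 254 ≡ 7.
  S_1 = Σ v_i α_i r_i = 10·1·10 + 10·7·1 + 12·6·2 + 10·5·4 + 10·11·8 = 1394 ≡ 3.
  α_i^2 mod 13 = [1, 10, 10, 12, 4].
  S_2 = Σ v_i α_i^2 r_i = 10·1·10 + 10·10·1 + 12·10·2 + 10·12·4 + 10·4·8 = 1240 ≡ 5.
  S = (7, 3, 5) ≠ 0, so r is not a codeword (an error is present).
Step 3: locate the error. For a single error e at position i, S_ℓ = v_i·e·α_i^ℓ, so α_err = S_1/S_0.
  S_0^{−1} = 7^{−1} = 2 (mod 13), so α_err = 3·2 = 6 ≡ 6 = α_3. Error position i = 3.
  Consistency check: S_2/S_1 = 5·9 = 45 ≡ 6 = α_err ✓ (single-error assumption holds).
Step 4: error magnitude e = S_0/v_3 = S_0·∏_{j≠3}(α_3 − α_j) = 7·12 = 84 ≡ 6 (mod 13).
Step 5: correct position 3: c_3 = r_3 − e = 2 − 6 ≡ 9 (mod 13). Hence c = [10, 1, 9, 4, 8].
  Check: interpolating c through the α_i gives m(x) = 5 + 5·x (degree < 2) with m(α_i) = c_i for every i, so c is indeed a codeword.


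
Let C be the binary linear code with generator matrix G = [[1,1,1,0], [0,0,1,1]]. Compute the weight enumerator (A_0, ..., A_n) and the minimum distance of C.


Weight distribution: A_0 = 1, A_2 = 1, A_3 = 2. Minimum distance d = 2.

Enumerate all 2^2 = 4 messages m ∈ F_2^2.
For each, compute codeword c = mG in F_2^4, then tally its weight.
  m = 00 → c = 0000, weight = 0.
  m = 10 → c = 1110, weight = 3.
  m = 01 → c = 0011, weight = 2.
  m = 11 → c = 1101, weight = 3.
Tally weights:
  weight 0: 1 codewords.
  weight 2: 1 codewords.
  weight 3: 2 codewords.
Minimum distance d = smallest w > 0 with A_w > 0 = 2.
Sanity: Σ A_w = 4 = 2^2 = 4 ✓.


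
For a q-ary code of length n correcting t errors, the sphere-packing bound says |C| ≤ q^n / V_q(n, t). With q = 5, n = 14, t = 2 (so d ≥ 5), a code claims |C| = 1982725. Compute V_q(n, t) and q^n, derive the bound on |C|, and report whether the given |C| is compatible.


V_q(n, t) = 1513, q^n = 6103515625, Hamming bound = 4034048, |C| = 1982725 ≤ bound (satisfied).

Step 1: Compute V_q(n, t) = Σ_{j=0}^2 C(n, j) (q−1)^j.
  j = 0: C(14,0)·(4)^0 = 1·1 = 1.
  j = 1: C(14,1)·(4)^1 = 14·4 = 56.
  j = 2: C(14,2)·(4)^2 = 91·16 = 1456.
  V_q(n, t) = 1 + 56 + 1456 = 1513.
Step 2: q^n = 5^14 = 6103515625.
Step 3: Hamming bound ⌊q^n / V_q(n,t)⌋ = ⌊6103515625/1513⌋ = 4034048.
Step 4: Compare |C| = 1982725 to 4034048: satisfied.
The claimed |C| lies below the Hamming bound.


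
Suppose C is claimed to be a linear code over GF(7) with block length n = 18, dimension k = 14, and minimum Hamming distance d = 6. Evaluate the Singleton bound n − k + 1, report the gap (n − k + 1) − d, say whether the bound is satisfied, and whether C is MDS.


Singleton RHS = n − k + 1 = 5, slack = -1, bound violated (no such code; not MDS).

Singleton bound: d ≤ n − k + 1.
Here n = 18, k = 14, so n − k + 1 = 5.
Given d = 6, check d ≤ 5: NO.
Slack = (n − k + 1) − d = -1.
The slack is negative: d = 6 exceeds n − k + 1 = 5 by 1, so the Singleton bound is violated and no linear [18, 14, 6]_7 code can exist. In particular it is not MDS (MDS requires d = n − k + 1 exactly).
Description: the claimed parameters are [18, 14, 6]_7; such a code would be impossible (violates the Singleton bound).


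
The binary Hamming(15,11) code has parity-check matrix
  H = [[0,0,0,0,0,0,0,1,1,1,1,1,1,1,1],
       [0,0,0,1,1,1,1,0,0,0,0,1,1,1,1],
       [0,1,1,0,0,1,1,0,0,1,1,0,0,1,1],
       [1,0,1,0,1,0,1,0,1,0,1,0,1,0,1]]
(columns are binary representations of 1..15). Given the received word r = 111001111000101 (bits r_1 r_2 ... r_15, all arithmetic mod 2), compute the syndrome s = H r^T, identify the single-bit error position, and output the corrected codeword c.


s = (0, 0, 1, 0)^T, error position = 2, corrected codeword c = 101001111000101

Compute s = H r^T mod 2 one row at a time:
  s_1 = 1 + 1 + 0 + 0 + 0 + 1 + 0 + 1 = 4 ≡ 0 (mod 2).
  s_2 = 0 + 0 + 1 + 1 + 0 + 1 + 0 + 1 = 4 ≡ 0 (mod 2).
  s_3 = 1 + 1 + 1 + 1 + 0 + 0 + 0 + 1 = 5 ≡ 1 (mod 2).
  s_4 = 1 + 1 + 0 + 1 + 1 + 0 + 1 + 1 = 6 ≡ 0 (mod 2).
s = (0, 0, 1, 0)^T — this equals column 2 of H (binary 0010), so error is at position 2.
Correct: flip bit 2 of r = 111001111000101 to get c = 101001111000101.


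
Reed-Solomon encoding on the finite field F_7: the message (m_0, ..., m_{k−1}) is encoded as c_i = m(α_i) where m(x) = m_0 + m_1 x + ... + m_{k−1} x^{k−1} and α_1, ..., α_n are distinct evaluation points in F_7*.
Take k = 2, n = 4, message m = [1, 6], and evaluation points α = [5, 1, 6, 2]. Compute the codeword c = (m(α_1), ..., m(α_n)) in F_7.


c = [3, 0, 2, 6]

Message polynomial: m(x) = 1 + 6·x (mod 7).
For each evaluation point α_i, compute m(α_i) mod 7:
  α_1 = 5: Horner steps 6 → 3, so m(5) = 3.
  α_2 = 1: Horner steps 6 → 0, so m(1) = 0.
  α_3 = 6: Horner steps 6 → 2, so m(6) = 2.
  α_4 = 2: Horner steps 6 → 6, so m(2) = 6.
Codeword c = [3, 0, 2, 6] ∈ F_7^4.


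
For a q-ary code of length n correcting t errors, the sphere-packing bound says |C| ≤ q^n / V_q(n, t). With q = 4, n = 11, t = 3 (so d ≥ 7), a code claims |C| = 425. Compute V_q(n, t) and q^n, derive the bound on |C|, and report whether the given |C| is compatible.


V_q(n, t) = 4984, q^n = 4194304, Hamming bound = 841, |C| = 425 ≤ bound (satisfied).

Step 1: Compute V_q(n, t) = Σ_{j=0}^3 C(n, j) (q−1)^j.
  j = 0: C(11,0)·(3)^0 = 1·1 = 1.
  j = 1: C(11,1)·(3)^1 = 11·3 = 33.
  j = 2: C(11,2)·(3)^2 = 55·9 = 495.
  j = 3: C(11,3)·(3)^3 = 165·27 = 4455.
  V_q(n, t) = 1 + 33 + 495 + 4455 = 4984.
Step 2: q^n = 4^11 = 4194304.
Step 3: Hamming bound ⌊q^n / V_q(n,t)⌋ = ⌊4194304/4984⌋ = 841.
Step 4: Compare |C| = 425 to 841: satisfied.
The claimed |C| lies below the Hamming bound.


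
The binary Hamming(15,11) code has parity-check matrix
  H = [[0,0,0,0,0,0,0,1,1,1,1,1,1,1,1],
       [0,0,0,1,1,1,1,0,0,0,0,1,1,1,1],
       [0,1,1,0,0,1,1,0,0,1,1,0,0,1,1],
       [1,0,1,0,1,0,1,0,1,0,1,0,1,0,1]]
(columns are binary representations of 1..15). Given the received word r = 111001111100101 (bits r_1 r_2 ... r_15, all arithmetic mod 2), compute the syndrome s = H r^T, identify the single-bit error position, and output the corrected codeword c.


s = (1, 0, 0, 0)^T, error position = 8, corrected codeword c = 111001101100101

Compute s = H r^T mod 2 one row at a time:
  s_1 = 1 + 1 + 1 + 0 + 0 + 1 + 0 + 1 = 5 ≡ 1 (mod 2).
  s_2 = 0 + 0 + 1 + 1 + 0 + 1 + 0 + 1 = 4 ≡ 0 (mod 2).
  s_3 = 1 + 1 + 1 + 1 + 1 + 0 + 0 + 1 = 6 ≡ 0 (mod 2).
  s_4 = 1 + 1 + 0 + 1 + 1 + 0 + 1 + 1 = 6 ≡ 0 (mod 2).
s = (1, 0, 0, 0)^T — this equals column 8 of H (binary 1000), so error is at position 8.
Correct: flip bit 8 of r = 111001111100101 to get c = 111001101100101.


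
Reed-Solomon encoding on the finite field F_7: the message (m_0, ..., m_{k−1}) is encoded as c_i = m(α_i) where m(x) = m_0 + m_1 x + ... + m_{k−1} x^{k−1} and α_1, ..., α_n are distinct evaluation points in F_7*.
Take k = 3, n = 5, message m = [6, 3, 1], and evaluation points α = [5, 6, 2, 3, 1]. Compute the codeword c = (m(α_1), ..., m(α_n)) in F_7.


c = [4, 4, 2, 3, 3]

Message polynomial: m(x) = 6 + 3·x + 1·x^2 (mod 7).
For each evaluation point α_i, compute m(α_i) mod 7:
  α_1 = 5: Horner steps 1 → 1 → 4, so m(5) = 4.
  α_2 = 6: Horner steps 1 → 2 → 4, so m(6) = 4.
  α_3 = 2: Horner steps 1 → 5 → 2, so m(2) = 2.
  α_4 = 3: Horner steps 1 → 6 → 3, so m(3) = 3.
  α_5 = 1: Horner steps 1 → 4 → 3, so m(1) = 3.
Codeword c = [4, 4, 2, 3, 3] ∈ F_7^5.


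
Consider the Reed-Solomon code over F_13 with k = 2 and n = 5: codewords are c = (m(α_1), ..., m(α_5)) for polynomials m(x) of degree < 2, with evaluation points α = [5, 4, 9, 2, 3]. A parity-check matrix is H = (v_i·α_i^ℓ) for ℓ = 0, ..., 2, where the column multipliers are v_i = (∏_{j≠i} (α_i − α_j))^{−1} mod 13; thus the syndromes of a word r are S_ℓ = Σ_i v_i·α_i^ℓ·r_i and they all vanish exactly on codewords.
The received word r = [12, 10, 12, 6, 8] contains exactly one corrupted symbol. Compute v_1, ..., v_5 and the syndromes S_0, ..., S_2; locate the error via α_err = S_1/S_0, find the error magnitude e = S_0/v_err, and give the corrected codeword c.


S = (12, 4, 10), error at position 3, error magnitude e = 5, c = [12, 10, 7, 6, 8].

Step 1: column multipliers v_i = (∏_{j≠i}(α_i − α_j))^{−1} mod 13.
  i = 1 (α = 5): (5−4)(5−9)(5−2)(5−3) = 1·(−4)·3·2 = −24 ≡ 2, so v_1 = 2^{−1} = 7 (mod 13).
  i = 2 (α = 4): (4−5)(4−9)(4−2)(4−3) = (−1)·(−5)·2·1 = 10 ≡ 10, so v_2 = 10^{−1} = 4 (mod 13).
  i = 3 (α = 9): (9−5)(9−4)(9−2)(9−3) = 4·5·7·6 = 840 ≡ 8, so v_3 = 8^{−1} = 5 (mod 13).
  i = 4 (α = 2): (2−5)(2−4)(2−9)(2−3) = (−3)·(−2)·(−7)·(−1) = 42 ≡ 3, so v_4 = 3^{−1} = 9 (mod 13).
  i = 5 (α = 3): (3−5)(3−4)(3−9)(3−2) = (−2)·(−1)·(−6)·1 = −12 ≡ 1, so v_5 = 1^{−1} = 1 (mod 13).
  v = [7, 4, 5, 9, 1].
Step 2: syndromes of r = [12, 10, 12, 6, 8] (all sums mod 13).
  S_0 = Σ v_i r_i = 7·12 + 4·10 + 5·12 + 9·6 + 1·8 = 246 ≡ 12.
  S_1 = Σ v_i α_i r_i = 7·5·12 + 4·4·10 + 5·9·12 + 9·2·6 + 1·3·8 = 1252 ≡ 4.
  α_i^2 mod 13 = [12, 3, 3, 4, 9].
  S_2 = Σ v_i α_i^2 r_i = 7·12·12 + 4·3·10 + 5·3·12 + 9·4·6 + 1·9·8 = 1596 ≡ 10.
  S = (12, 4, 10) ≠ 0, so r is not a codeword (an error is present).
Step 3: locate the error. For a single error e at position i, S_ℓ = v_i·e·α_i^ℓ, so α_err = S_1/S_0.
  S_0^{−1} = 12^{−1} = 12 (mod 13), so α_err = 4·12 = 48 ≡ 9 = α_3. Error position i = 3.
  Consistency check: S_2/S_1 = 10·10 = 100 ≡ 9 = α_err ✓ (single-error assumption holds).
Step 4: error magnitude e = S_0/v_3 = S_0·∏_{j≠3}(α_3 − α_j) = 12·8 = 96 ≡ 5 (mod 13).
Step 5: correct position 3: c_3 = r_3 − e = 12 − 5 ≡ 7 (mod 13). Hence c = [12, 10, 7, 6, 8].
  Check: interpolating c through the α_i gives m(x) = 2 + 2·x (degree < 2) with m(α_i) = c_i for every i, so c is indeed a codeword.


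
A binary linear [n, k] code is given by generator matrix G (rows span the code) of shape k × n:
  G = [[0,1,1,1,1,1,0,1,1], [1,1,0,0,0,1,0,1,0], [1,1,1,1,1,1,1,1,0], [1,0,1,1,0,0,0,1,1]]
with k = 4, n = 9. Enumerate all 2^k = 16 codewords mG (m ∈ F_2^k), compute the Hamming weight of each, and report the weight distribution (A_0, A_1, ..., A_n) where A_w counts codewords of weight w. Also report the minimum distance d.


Weight distribution: A_0 = 1, A_2 = 1, A_3 = 1, A_4 = 4, A_5 = 6, A_6 = 1, A_7 = 1, A_8 = 1. Minimum distance d = 2.

Enumerate all 2^4 = 16 messages m ∈ F_2^4.
For each, compute codeword c = mG in F_2^9, then tally its weight.
  m = 0000 → c = 000000000, weight = 0.
  m = 1000 → c = 011111011, weight = 7.
  m = 0100 → c = 110001010, weight = 4.
  m = 1100 → c = 101110001, weight = 5.
  m = 0010 → c = 111111110, weight = 8.
  m = 1010 → c = 100000101, weight = 3.
  m = 0110 → c = 001110100, weight = 4.
  m = 1110 → c = 010001111, weight = 5.
  m = 0001 → c = 101100011, weight = 5.
  m = 1001 → c = 110011000, weight = 4.
  m = 0101 → c = 011101001, weight = 5.
  m = 1101 → c = 000010010, weight = 2.
  m = 0011 → c = 010011101, weight = 5.
  m = 1011 → c = 001100110, weight = 4.
  m = 0111 → c = 100010111, weight = 5.
  m = 1111 → c = 111101100, weight = 6.
Tally weights:
  weight 0: 1 codewords.
  weight 2: 1 codewords.
  weight 3: 1 codewords.
  weight 4: 4 codewords.
  weight 5: 6 codewords.
  weight 6: 1 codewords.
  weight 7: 1 codewords.
  weight 8: 1 codewords.
Minimum distance d = smallest w > 0 with A_w > 0 = 2.
Sanity: Σ A_w = 16 = 2^4 = 16 ✓.


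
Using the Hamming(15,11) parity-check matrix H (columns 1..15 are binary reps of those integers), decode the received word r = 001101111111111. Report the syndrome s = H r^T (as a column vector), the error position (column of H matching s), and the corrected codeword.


s = (0, 1, 1, 0)^T, error position = 6, corrected codeword c = 001100111111111

Compute s = H r^T mod 2 one row at a time:
  s_1 = 1 + 1 + 1 + 1 + 1 + 1 + 1 + 1 = 8 ≡ 0 (mod 2).
  s_2 = 1 + 0 + 1 + 1 + 1 + 1 + 1 + 1 = 7 ≡ 1 (mod 2).
  s_3 = 0 + 1 + 1 + 1 + 1 + 1 + 1 + 1 = 7 ≡ 1 (mod 2).
  s_4 = 0 + 1 + 0 + 1 + 1 + 1 + 1 + 1 = 6 ≡ 0 (mod 2).
s = (0, 1, 1, 0)^T — this equals column 6 of H (binary 0110), so error is at position 6.
Correct: flip bit 6 of r = 001101111111111 to get c = 001100111111111.
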